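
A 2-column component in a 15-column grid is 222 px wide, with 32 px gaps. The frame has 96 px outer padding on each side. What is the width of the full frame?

2 columns + 1 gap: 2c + 1·32 = 222.
2c = 222 − 32 = 190, so c = 95 px.
Total width: 2·96 + 15·95 + 14·32 = 2065 px.

2065 px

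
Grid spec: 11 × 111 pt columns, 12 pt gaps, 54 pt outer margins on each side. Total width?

1449 pt

Canvas = 2·54 + 11·111 + 10·12 = 108 + 1221 + 120 = 1449 pt.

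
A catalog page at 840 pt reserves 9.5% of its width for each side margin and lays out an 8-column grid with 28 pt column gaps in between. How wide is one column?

60.55 pt

840 × (1 − 2·9.5%) = 840 × 81% = 680.4 pt for the columns.
8 columns + 7 column gaps: 8c + 7·28 = 680.4.
8c = 680.4 − 196 = 484.4, so c = 60.55 pt.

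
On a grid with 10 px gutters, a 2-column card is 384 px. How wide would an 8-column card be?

384 − 1·10 = 374; ÷2 gives c = 187 px.
8-column span = 8·187 + 7·10 = 1566 px.

1566 px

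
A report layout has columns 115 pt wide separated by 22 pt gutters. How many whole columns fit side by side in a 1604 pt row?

k columns need k·115 + (k−1)·22 = k·137 − 22.
k·137 − 22 ≤ 1604 → k ≤ 1626 / 137 ≈ 11.87, so k = 11.

11 columns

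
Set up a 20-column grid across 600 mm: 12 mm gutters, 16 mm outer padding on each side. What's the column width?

Content width = 600 − 2·16 = 568 mm.
20 columns + 19 gutters: 20c + 19·12 = 568.
20c = 568 − 228 = 340, so c = 17 mm.

17 mm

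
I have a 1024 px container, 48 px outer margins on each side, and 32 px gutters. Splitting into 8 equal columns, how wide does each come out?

Take off 96 px of margins, leaving 928 px.
Subtracting 7 gutters of 32 leaves 704 for 8 columns, so c = 88 px.

88 px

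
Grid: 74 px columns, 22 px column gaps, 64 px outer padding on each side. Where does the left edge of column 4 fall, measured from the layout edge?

352 px

Before column 4: the margin + 3 columns + 3 column gaps.
Offset = 64 + 3·(74 + 22) = 64 + 288 = 352 px.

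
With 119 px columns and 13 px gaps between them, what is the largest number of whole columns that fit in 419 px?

3 columns

k columns need k·119 + (k−1)·13 = k·132 − 13.
k·132 − 13 ≤ 419 → k ≤ 432 / 132 ≈ 3.27, so k = 3.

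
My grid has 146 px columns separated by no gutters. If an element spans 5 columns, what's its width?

With no gutters, 5 columns span 5·146 = 730 px.

730 px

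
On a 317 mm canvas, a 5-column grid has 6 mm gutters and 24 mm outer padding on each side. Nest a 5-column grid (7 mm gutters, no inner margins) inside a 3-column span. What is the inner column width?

Take off 48 mm of margins, leaving 269 mm.
5c + 4·6 = 269 → 5c = 245 → c = 49 mm.
3 columns plus 2 gutters: 147 + 12 = 159 mm.
5 columns + 4 gutters: 5d + 4·7 = 159.
5d = 159 − 28 = 131, so d = 26.2 mm.

26.2 mm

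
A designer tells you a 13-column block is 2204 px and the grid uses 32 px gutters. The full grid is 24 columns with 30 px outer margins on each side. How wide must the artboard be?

13 columns + 12 gutters: 13c + 12·32 = 2204.
13c = 2204 − 384 = 1820, so c = 140 px.
Total width: 2·30 + 24·140 + 23·32 = 4156 px.

4156 px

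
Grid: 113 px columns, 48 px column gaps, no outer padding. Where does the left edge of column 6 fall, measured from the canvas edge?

805 px

No margin, so column 6 starts at 5·(column + gutter) = 5·161 = 805 px.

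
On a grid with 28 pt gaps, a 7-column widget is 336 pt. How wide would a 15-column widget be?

752 pt

Subtracting 6 gaps of 28 leaves 168 for 7 columns, so c = 24 pt.
15 columns plus 14 gaps: 360 + 392 = 752 pt.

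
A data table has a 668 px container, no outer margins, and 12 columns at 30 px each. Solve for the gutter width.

28 px

Columns use 360 px, leaving 308 px across 11 gutters = 28 px each.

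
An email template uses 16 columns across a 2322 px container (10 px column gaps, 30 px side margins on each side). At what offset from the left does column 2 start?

172 px

Take off 60 px of margins, leaving 2262 px.
16 columns + 15 column gaps: 16c + 15·10 = 2262.
16c = 2262 − 150 = 2112, so c = 132 px.
Column 2 starts at margin + 1·(column + gutter) = 30 + 1·142 = 172 px.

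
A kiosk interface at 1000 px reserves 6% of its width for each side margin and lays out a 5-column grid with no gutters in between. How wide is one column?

176 px

Each margin = 6% of 1000 = 60 px; content = 1000 − 2·60 = 880 px.
With no gutters, each column is 880/5 = 176 px.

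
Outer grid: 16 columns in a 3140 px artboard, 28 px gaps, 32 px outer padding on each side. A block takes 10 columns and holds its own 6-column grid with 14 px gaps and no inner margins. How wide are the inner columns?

Inside the margins: 3140 − 64 = 3076 px.
3076 − 15·28 = 2656; ÷16 gives c = 166 px.
Span of 10: 10·166 + 9·28 = 1660 + 252 = 1912 px.
Subtracting 5 gaps of 14 leaves 1842 for 6 columns, so d = 307 px.

307 px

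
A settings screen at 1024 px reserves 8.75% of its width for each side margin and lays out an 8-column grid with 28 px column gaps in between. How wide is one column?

Each margin = 8.75% of 1024 = 89.6 px; content = 1024 − 2·89.6 = 844.8 px.
844.8 − 7·28 = 648.8; ÷8 gives c = 81.1 px.

81.1 px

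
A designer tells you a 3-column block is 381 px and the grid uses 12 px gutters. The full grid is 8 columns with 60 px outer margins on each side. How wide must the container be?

1156 px

381 − 2·12 = 357; ÷3 gives c = 119 px.
Container = 2·60 + 8·119 + 7·12 = 120 + 952 + 84 = 1156 px.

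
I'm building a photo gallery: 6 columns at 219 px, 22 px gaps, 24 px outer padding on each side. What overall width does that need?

Artboard = 2·24 + 6·219 + 5·22 = 48 + 1314 + 110 = 1472 px.

1472 px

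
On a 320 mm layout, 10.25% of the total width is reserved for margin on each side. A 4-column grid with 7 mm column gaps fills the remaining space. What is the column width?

58.35 mm

320 × (1 − 2·10.25%) = 320 × 79.5% = 254.4 mm for the columns.
4c + 3·7 = 254.4 → 4c = 233.4 → c = 58.35 mm.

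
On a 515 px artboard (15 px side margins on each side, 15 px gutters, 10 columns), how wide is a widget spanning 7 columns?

Inside the margins: 515 − 30 = 485 px.
Subtracting 9 gutters of 15 leaves 350 for 10 columns, so c = 35 px.
7 columns plus 6 gutters: 245 + 90 = 335 px.

335 px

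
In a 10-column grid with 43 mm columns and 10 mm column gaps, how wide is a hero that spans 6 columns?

308 mm

6-column span = 6·43 + 5·10 = 308 mm.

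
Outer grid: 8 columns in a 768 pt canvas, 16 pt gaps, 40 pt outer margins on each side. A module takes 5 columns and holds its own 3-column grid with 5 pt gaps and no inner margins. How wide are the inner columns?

Take off 80 pt of margins, leaving 688 pt.
8c + 7·16 = 688 → 8c = 576 → c = 72 pt.
5 columns plus 4 gaps: 360 + 64 = 424 pt.
424 − 2·5 = 414; ÷3 gives d = 138 pt.

138 pt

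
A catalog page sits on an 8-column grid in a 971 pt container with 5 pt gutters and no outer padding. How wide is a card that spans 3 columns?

8c + 7·5 = 971 → 8c = 936 → c = 117 pt.
3-column span = 3·117 + 2·5 = 361 pt.

361 pt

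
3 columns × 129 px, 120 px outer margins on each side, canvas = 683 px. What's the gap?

Subtract both margins: 683 − 2·120 = 443 px.
3·129 + 2g = 443 → 2g = 56 → g = 28 px.

28 px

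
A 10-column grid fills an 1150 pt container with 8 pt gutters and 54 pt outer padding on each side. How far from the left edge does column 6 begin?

579 pt

Inside the margins: 1150 − 108 = 1042 pt.
10c + 9·8 = 1042 → 10c = 970 → c = 97 pt.
Before column 6: the margin + 5 columns + 5 gutters.
Offset = 54 + 5·(97 + 8) = 54 + 525 = 579 pt.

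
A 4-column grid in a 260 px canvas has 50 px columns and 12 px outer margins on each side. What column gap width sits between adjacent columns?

12 px

Take off 24 px of margins, leaving 236 px.
4 columns take 4·50 = 200 px; remaining 36 splits into 3 column gaps.
g = 36 / 3 = 12 px.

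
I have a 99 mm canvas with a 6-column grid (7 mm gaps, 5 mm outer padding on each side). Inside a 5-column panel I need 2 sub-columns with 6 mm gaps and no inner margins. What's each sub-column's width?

Inside the margins: 99 − 10 = 89 mm.
6c + 5·7 = 89 → 6c = 54 → c = 9 mm.
5-column span = 5·9 + 4·7 = 73 mm.
Subtracting 1 gap of 6 leaves 67 for 2 columns, so d = 33.5 mm.

33.5 mm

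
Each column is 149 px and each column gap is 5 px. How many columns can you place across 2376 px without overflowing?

15 columns

Each extra column adds 149 + 5 = 154 px.
(2376 + 5) / 154 = 15.46, so 15 columns fit.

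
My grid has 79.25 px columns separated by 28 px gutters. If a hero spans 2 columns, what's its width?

186.5 px

Span of 2: 2·79.25 + 1·28 = 158.5 + 28 = 186.5 px.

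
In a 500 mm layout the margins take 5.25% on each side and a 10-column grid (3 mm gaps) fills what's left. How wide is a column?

42.05 mm

500 × (1 − 2·5.25%) = 500 × 89.5% = 447.5 mm for the columns.
10 columns + 9 gaps: 10c + 9·3 = 447.5.
10c = 447.5 − 27 = 420.5, so c = 42.05 mm.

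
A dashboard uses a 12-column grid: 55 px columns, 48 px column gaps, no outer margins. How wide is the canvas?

1188 px

Canvas = 12·55 + 11·48 = 660 + 528 = 1188 px.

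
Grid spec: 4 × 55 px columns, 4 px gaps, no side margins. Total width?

Layout = 4·55 + 3·4 = 220 + 12 = 232 px.

232 px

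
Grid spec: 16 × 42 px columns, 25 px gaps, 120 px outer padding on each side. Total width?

1287 px

Adding margins, columns and gutters: 240 + 672 + 375 = 1287 px.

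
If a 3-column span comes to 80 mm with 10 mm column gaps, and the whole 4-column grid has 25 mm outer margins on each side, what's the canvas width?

3c + 2·10 = 80 → 3c = 60 → c = 20 mm.
Canvas = 2·25 + 4·20 + 3·10 = 50 + 80 + 30 = 160 mm.

160 mm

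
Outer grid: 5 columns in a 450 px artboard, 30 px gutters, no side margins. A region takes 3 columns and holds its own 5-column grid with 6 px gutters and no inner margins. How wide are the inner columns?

5c + 4·30 = 450 → 5c = 330 → c = 66 px.
Span of 3: 3·66 + 2·30 = 198 + 60 = 258 px.
5 columns + 4 gutters: 5d + 4·6 = 258.
5d = 258 − 24 = 234, so d = 46.8 px.

46.8 px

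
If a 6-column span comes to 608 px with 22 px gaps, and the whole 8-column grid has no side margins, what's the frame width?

818 px

6 columns + 5 gaps: 6c + 5·22 = 608.
6c = 608 − 110 = 498, so c = 83 px.
Summing: 664 + 154 = 818 px.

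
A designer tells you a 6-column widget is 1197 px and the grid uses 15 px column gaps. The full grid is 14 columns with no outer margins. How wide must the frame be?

6 columns + 5 column gaps: 6c + 5·15 = 1197.
6c = 1197 − 75 = 1122, so c = 187 px.
Frame = 14·187 + 13·15 = 2618 + 195 = 2813 px.

2813 px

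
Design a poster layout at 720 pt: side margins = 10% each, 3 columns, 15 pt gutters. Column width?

182 pt

Each margin = 10% of 720 = 72 pt; content = 720 − 2·72 = 576 pt.
576 − 2·15 = 546; ÷3 gives c = 182 pt.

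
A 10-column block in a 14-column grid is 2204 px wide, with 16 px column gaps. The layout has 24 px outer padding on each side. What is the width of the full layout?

3140 px

10c + 9·16 = 2204 → 10c = 2060 → c = 206 px.
Layout = 2·24 + 14·206 + 13·16 = 48 + 2884 + 208 = 3140 px.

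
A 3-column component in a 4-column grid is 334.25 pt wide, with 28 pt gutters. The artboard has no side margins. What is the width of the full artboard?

455 pt

Subtracting 2 gutters of 28 leaves 278.25 for 3 columns, so c = 92.75 pt.
Total width: 4·92.75 + 3·28 = 455 pt.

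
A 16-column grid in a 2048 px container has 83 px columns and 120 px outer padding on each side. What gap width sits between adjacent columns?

Subtract both margins: 2048 − 2·120 = 1808 px.
16 columns take 16·83 = 1328 px; remaining 480 splits into 15 gaps.
g = 480 / 15 = 32 px.

32 px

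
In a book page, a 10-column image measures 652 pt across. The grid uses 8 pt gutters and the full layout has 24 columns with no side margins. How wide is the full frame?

1576 pt

10 columns + 9 gutters: 10c + 9·8 = 652.
10c = 652 − 72 = 580, so c = 58 pt.
Total width: 24·58 + 23·8 = 1576 pt.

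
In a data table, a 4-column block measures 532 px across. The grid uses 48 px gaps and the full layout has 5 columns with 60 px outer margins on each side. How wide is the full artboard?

797 px

532 − 3·48 = 388; ÷4 gives c = 97 px.
Artboard = 2·60 + 5·97 + 4·48 = 120 + 485 + 192 = 797 px.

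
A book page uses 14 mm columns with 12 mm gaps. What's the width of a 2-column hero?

40 mm

Span of 2: 2·14 + 1·12 = 28 + 12 = 40 mm.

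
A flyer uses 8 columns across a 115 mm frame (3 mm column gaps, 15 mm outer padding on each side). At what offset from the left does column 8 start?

92 mm

Take off 30 mm of margins, leaving 85 mm.
Subtracting 7 column gaps of 3 leaves 64 for 8 columns, so c = 8 mm.
Column 8 starts at margin + 7·(column + gutter) = 15 + 7·11 = 92 mm.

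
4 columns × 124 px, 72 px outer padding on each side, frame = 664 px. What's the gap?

8 px

Take off 144 px of margins, leaving 520 px.
Columns use 496 px, leaving 24 px across 3 gaps = 8 px each.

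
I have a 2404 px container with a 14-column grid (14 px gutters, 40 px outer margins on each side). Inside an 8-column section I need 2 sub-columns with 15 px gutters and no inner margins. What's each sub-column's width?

653.5 px

Outer content = 2404 − 2·40 = 2324 px.
14 columns + 13 gutters: 14c + 13·14 = 2324.
14c = 2324 − 182 = 2142, so c = 153 px.
8 columns plus 7 gutters: 1224 + 98 = 1322 px.
1322 − 1·15 = 1307; ÷2 gives d = 653.5 px.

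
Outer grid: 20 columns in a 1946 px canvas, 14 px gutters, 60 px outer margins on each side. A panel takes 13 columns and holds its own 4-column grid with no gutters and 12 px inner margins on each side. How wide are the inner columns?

Subtract both margins: 1946 − 2·60 = 1826 px.
Subtracting 19 gutters of 14 leaves 1560 for 20 columns, so c = 78 px.
Span of 13: 13·78 + 12·14 = 1014 + 168 = 1182 px.
Inner content = 1182 − 2·12 = 1158 px.
1158 / 4 = 289.5 px per column.

289.5 px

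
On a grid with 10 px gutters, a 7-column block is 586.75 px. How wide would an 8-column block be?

672 px

Subtracting 6 gutters of 10 leaves 526.75 for 7 columns, so c = 75.25 px.
8-column span = 8·75.25 + 7·10 = 672 px.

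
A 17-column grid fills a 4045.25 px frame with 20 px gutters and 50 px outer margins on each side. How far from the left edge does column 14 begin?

Content = 4045.25 − 2·50 = 3945.25 px.
3945.25 − 16·20 = 3625.25; ÷17 gives c = 213.25 px.
Each column+gutter stride is 233.25 px; 13 of them past the 50 px margin is 50 + 3032.25 = 3082.25 px.

3082.25 px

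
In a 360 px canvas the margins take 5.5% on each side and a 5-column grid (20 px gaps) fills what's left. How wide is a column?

48.08 px

Each margin = 5.5% of 360 = 19.8 px; content = 360 − 2·19.8 = 320.4 px.
320.4 − 4·20 = 240.4; ÷5 gives c = 48.08 px.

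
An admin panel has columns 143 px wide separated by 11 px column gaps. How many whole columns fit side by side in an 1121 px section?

7 columns

k columns need k·143 + (k−1)·11 = k·154 − 11.
k·154 − 11 ≤ 1121 → k ≤ 1132 / 154 ≈ 7.35, so k = 7.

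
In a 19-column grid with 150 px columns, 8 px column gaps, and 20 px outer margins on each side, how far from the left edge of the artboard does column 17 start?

2548 px

Each column+gutter stride is 158 px; 16 of them past the 20 px margin is 20 + 2528 = 2548 px.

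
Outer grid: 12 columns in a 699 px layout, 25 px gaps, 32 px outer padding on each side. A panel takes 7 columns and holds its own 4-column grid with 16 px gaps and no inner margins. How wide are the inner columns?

Take off 64 px of margins, leaving 635 px.
Subtracting 11 gaps of 25 leaves 360 for 12 columns, so c = 30 px.
7-column span = 7·30 + 6·25 = 360 px.
4d + 3·16 = 360 → 4d = 312 → d = 78 px.

78 px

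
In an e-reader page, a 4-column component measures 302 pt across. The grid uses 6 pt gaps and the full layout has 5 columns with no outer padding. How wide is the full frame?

379 pt

302 − 3·6 = 284; ÷4 gives c = 71 pt.
Total width: 5·71 + 4·6 = 379 pt.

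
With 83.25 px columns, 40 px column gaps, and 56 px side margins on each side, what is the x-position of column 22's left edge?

Column 22 starts at margin + 21·(column + gutter) = 56 + 21·123.25 = 2644.25 px.

2644.25 px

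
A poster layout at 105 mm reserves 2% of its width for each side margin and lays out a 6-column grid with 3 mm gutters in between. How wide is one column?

Margins: 2% × 105 = 2.1 mm each, so content = 105 − 4.2 = 100.8 mm.
100.8 − 5·3 = 85.8; ÷6 gives c = 14.3 mm.

14.3 mm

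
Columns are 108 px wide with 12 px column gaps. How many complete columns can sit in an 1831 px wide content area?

15 columns: 15·108 + 14·12 = 1788 px ≤ 1831.
16 columns: 1908 px > 1831. So 15.

15 columns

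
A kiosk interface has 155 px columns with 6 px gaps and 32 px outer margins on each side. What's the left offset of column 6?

837 px

Before column 6: the margin + 5 columns + 5 gaps.
Offset = 32 + 5·(155 + 6) = 32 + 805 = 837 px.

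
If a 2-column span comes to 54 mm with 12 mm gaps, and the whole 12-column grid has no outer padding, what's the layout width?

54 − 1·12 = 42; ÷2 gives c = 21 mm.
Layout = 12·21 + 11·12 = 252 + 132 = 384 mm.

384 mm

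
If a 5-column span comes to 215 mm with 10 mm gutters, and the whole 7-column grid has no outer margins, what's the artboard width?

215 − 4·10 = 175; ÷5 gives c = 35 mm.
Summing: 245 + 60 = 305 mm.

305 mm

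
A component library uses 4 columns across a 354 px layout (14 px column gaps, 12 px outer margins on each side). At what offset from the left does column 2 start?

98 px

Inside the margins: 354 − 24 = 330 px.
Subtracting 3 column gaps of 14 leaves 288 for 4 columns, so c = 72 px.
Column 2 starts at margin + 1·(column + gutter) = 12 + 1·86 = 98 px.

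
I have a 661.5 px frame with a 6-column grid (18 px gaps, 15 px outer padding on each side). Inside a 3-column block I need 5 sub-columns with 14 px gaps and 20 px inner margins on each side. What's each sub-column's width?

42.15 px

Outer content = 661.5 − 2·15 = 631.5 px.
631.5 − 5·18 = 541.5; ÷6 gives c = 90.25 px.
Span of 3: 3·90.25 + 2·18 = 270.75 + 36 = 306.75 px.
Inner content = 306.75 − 2·20 = 266.75 px.
5d + 4·14 = 266.75 → 5d = 210.75 → d = 42.15 px.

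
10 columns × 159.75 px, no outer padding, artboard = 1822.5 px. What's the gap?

10 columns take 10·159.75 = 1597.5 px; remaining 225 splits into 9 gaps.
g = 225 / 9 = 25 px.

25 px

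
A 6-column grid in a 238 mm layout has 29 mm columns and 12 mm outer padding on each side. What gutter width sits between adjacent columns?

8 mm

Inside the margins: 238 − 24 = 214 mm.
Columns use 174 mm, leaving 40 mm across 5 gutters = 8 mm each.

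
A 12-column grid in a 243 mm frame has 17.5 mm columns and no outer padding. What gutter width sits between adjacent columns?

3 mm

Columns use 210 mm, leaving 33 mm across 11 gutters = 3 mm each.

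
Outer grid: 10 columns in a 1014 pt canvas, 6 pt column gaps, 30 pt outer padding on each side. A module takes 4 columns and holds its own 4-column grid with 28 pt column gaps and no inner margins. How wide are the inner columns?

Subtract both margins: 1014 − 2·30 = 954 pt.
10c + 9·6 = 954 → 10c = 900 → c = 90 pt.
4 columns plus 3 column gaps: 360 + 18 = 378 pt.
378 − 3·28 = 294; ÷4 gives d = 73.5 pt.

73.5 pt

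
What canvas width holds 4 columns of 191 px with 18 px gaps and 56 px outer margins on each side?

Adding margins, columns and gutters: 112 + 764 + 54 = 930 px.

930 px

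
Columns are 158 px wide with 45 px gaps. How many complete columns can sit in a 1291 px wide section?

k columns need k·158 + (k−1)·45 = k·203 − 45.
k·203 − 45 ≤ 1291 → k ≤ 1336 / 203 ≈ 6.58, so k = 6.

6 columns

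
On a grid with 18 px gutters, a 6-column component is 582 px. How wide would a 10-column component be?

982 px

582 − 5·18 = 492; ÷6 gives c = 82 px.
10-column span = 10·82 + 9·18 = 982 px.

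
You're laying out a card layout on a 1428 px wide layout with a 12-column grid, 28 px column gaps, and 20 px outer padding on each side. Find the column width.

90 px

Content width = 1428 − 2·20 = 1388 px.
12 columns + 11 column gaps: 12c + 11·28 = 1388.
12c = 1388 − 308 = 1080, so c = 90 px.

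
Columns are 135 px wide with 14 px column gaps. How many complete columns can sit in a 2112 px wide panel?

k columns need k·135 + (k−1)·14 = k·149 − 14.
k·149 − 14 ≤ 2112 → k ≤ 2126 / 149 ≈ 14.27, so k = 14.

14 columns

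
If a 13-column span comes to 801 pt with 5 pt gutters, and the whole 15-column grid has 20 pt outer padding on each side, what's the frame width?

Subtracting 12 gutters of 5 leaves 741 for 13 columns, so c = 57 pt.
Frame = 2·20 + 15·57 + 14·5 = 40 + 855 + 70 = 965 pt.

965 pt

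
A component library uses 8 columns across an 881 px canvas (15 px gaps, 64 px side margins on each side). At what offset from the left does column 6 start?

Inside the margins: 881 − 128 = 753 px.
753 − 7·15 = 648; ÷8 gives c = 81 px.
Before column 6: the margin + 5 columns + 5 gaps.
Offset = 64 + 5·(81 + 15) = 64 + 480 = 544 px.

544 px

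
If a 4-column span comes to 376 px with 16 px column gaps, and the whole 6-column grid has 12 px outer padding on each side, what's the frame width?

4 columns + 3 column gaps: 4c + 3·16 = 376.
4c = 376 − 48 = 328, so c = 82 px.
Frame = 2·12 + 6·82 + 5·16 = 24 + 492 + 80 = 596 px.

596 px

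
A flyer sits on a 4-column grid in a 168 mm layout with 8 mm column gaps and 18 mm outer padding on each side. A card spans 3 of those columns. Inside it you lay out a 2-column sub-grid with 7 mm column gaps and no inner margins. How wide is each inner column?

45 mm

Outer content = 168 − 2·18 = 132 mm.
132 − 3·8 = 108; ÷4 gives c = 27 mm.
3 columns plus 2 column gaps: 81 + 16 = 97 mm.
Subtracting 1 column gap of 7 leaves 90 for 2 columns, so d = 45 mm.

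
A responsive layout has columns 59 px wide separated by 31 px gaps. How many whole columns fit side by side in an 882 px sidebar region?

10 columns

Each extra column adds 59 + 31 = 90 px.
(882 + 31) / 90 = 10.14, so 10 columns fit.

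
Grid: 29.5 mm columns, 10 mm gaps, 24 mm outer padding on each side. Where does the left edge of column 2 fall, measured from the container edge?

Before column 2: the margin + 1 column + 1 gap.
Offset = 24 + 1·(29.5 + 10) = 24 + 39.5 = 63.5 mm.

63.5 mm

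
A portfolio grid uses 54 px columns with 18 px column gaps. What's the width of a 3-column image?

198 px

Span of 3: 3·54 + 2·18 = 162 + 36 = 198 px.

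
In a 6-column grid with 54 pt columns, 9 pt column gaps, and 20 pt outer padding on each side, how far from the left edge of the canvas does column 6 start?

335 pt

Before column 6: the margin + 5 columns + 5 column gaps.
Offset = 20 + 5·(54 + 9) = 20 + 315 = 335 pt.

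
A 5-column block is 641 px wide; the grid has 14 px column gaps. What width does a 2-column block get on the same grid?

Subtracting 4 column gaps of 14 leaves 585 for 5 columns, so c = 117 px.
Span of 2: 2·117 + 1·14 = 234 + 14 = 248 px.

248 px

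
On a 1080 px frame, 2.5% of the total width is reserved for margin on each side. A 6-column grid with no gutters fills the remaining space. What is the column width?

1080 × (1 − 2·2.5%) = 1080 × 95% = 1026 px for the columns.
1026 / 6 = 171 px per column.

171 px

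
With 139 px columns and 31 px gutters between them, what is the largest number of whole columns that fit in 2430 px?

k columns need k·139 + (k−1)·31 = k·170 − 31.
k·170 − 31 ≤ 2430 → k ≤ 2461 / 170 ≈ 14.48, so k = 14.

14 columns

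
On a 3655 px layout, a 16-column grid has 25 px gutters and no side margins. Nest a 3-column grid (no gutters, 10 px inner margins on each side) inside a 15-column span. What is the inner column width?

Subtracting 15 gutters of 25 leaves 3280 for 16 columns, so c = 205 px.
Span of 15: 15·205 + 14·25 = 3075 + 350 = 3425 px.
Inner content = 3425 − 2·10 = 3405 px.
With no gutters, each column is 3405/3 = 1135 px.

1135 px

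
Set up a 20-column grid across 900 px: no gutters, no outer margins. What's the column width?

With no gutters, each column is 900/20 = 45 px.

45 px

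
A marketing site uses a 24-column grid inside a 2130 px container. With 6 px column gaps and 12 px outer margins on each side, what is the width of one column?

Take off 24 px of margins, leaving 2106 px.
2106 − 23·6 = 1968; ÷24 gives c = 82 px.

82 px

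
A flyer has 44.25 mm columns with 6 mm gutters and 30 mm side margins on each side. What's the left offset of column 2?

80.25 mm

Each column+gutter stride is 50.25 mm; 1 of them past the 30 mm margin is 30 + 50.25 = 80.25 mm.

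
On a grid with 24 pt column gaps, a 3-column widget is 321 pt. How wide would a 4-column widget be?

321 − 2·24 = 273; ÷3 gives c = 91 pt.
Span of 4: 4·91 + 3·24 = 364 + 72 = 436 pt.

436 pt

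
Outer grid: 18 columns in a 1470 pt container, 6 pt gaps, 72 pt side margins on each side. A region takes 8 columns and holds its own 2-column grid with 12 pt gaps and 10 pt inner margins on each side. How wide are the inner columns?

277 pt

Outer content = 1470 − 2·72 = 1326 pt.
18 columns + 17 gaps: 18c + 17·6 = 1326.
18c = 1326 − 102 = 1224, so c = 68 pt.
8-column span = 8·68 + 7·6 = 586 pt.
Inner content = 586 − 2·10 = 566 pt.
2 columns + 1 gap: 2d + 1·12 = 566.
2d = 566 − 12 = 554, so d = 277 pt.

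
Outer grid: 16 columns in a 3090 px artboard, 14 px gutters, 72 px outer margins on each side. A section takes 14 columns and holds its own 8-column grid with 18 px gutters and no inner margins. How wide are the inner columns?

306.25 px

Subtract both margins: 3090 − 2·72 = 2946 px.
16 columns + 15 gutters: 16c + 15·14 = 2946.
16c = 2946 − 210 = 2736, so c = 171 px.
Span of 14: 14·171 + 13·14 = 2394 + 182 = 2576 px.
Subtracting 7 gutters of 18 leaves 2450 for 8 columns, so d = 306.25 px.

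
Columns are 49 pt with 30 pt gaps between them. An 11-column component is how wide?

839 pt

Span of 11: 11·49 + 10·30 = 539 + 300 = 839 pt.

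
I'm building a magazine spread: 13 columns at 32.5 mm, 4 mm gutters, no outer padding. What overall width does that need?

Summing: 422.5 + 48 = 470.5 mm.

470.5 mm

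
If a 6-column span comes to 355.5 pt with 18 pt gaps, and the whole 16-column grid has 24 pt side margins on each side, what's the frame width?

Subtracting 5 gaps of 18 leaves 265.5 for 6 columns, so c = 44.25 pt.
Adding margins, columns and gutters: 48 + 708 + 270 = 1026 pt.

1026 pt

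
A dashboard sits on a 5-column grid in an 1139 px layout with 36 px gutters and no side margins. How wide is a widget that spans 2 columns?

1139 − 4·36 = 995; ÷5 gives c = 199 px.
2 columns plus 1 gutter: 398 + 36 = 434 px.

434 px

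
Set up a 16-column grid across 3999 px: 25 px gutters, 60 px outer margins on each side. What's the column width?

Content width = 3999 − 2·60 = 3879 px.
16c + 15·25 = 3879 → 16c = 3504 → c = 219 px.

219 px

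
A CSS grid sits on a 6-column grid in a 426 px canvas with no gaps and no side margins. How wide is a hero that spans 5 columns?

355 px

426 / 6 = 71 px per column.
With no gaps, 5 columns span 5·71 = 355 px.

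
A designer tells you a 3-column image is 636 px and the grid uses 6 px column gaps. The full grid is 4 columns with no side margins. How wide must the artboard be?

3 columns + 2 column gaps: 3c + 2·6 = 636.
3c = 636 − 12 = 624, so c = 208 px.
Summing: 832 + 18 = 850 px.

850 px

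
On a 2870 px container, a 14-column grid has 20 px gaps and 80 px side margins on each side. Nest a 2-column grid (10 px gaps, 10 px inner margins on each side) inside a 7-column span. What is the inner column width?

657.5 px

Outer content = 2870 − 2·80 = 2710 px.
Subtracting 13 gaps of 20 leaves 2450 for 14 columns, so c = 175 px.
Span of 7: 7·175 + 6·20 = 1225 + 120 = 1345 px.
Inner content = 1345 − 2·10 = 1325 px.
2d + 1·10 = 1325 → 2d = 1315 → d = 657.5 px.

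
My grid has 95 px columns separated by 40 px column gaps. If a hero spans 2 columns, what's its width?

Span of 2: 2·95 + 1·40 = 190 + 40 = 230 px.

230 px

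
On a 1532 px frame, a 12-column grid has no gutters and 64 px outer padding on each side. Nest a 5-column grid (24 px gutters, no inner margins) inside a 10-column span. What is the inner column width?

Take off 128 px of margins, leaving 1404 px.
With no gutters, each column is 1404/12 = 117 px.
With no gutters, 10 columns span 10·117 = 1170 px.
Subtracting 4 gutters of 24 leaves 1074 for 5 columns, so d = 214.8 px.

214.8 px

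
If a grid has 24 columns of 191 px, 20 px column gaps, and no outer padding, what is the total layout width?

5044 px

Total width: 24·191 + 23·20 = 5044 px.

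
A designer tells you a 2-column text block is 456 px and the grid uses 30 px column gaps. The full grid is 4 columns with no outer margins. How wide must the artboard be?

Subtracting 1 column gap of 30 leaves 426 for 2 columns, so c = 213 px.
Artboard = 4·213 + 3·30 = 852 + 90 = 942 px.

942 px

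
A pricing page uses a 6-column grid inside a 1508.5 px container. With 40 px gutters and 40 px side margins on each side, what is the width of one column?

204.75 px

Inside the margins: 1508.5 − 80 = 1428.5 px.
6c + 5·40 = 1428.5 → 6c = 1228.5 → c = 204.75 px.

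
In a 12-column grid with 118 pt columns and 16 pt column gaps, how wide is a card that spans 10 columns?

10-column span = 10·118 + 9·16 = 1324 pt.

1324 pt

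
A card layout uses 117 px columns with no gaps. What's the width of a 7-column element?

819 px

7-column span = 7·117 = 819 px.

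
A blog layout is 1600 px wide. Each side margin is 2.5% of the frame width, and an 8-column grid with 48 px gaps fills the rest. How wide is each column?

148 px

Each margin = 2.5% of 1600 = 40 px; content = 1600 − 2·40 = 1520 px.
Subtracting 7 gaps of 48 leaves 1184 for 8 columns, so c = 148 px.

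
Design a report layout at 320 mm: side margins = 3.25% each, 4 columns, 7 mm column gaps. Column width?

69.55 mm

320 × (1 − 2·3.25%) = 320 × 93.5% = 299.2 mm for the columns.
299.2 − 3·7 = 278.2; ÷4 gives c = 69.55 mm.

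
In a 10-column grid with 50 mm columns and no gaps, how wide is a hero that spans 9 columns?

450 mm

9-column span = 9·50 = 450 mm.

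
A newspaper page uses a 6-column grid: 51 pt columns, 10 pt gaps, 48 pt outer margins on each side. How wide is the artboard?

Artboard = 2·48 + 6·51 + 5·10 = 96 + 306 + 50 = 452 pt.

452 pt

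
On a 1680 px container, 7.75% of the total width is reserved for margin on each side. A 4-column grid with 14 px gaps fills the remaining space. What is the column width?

Margins: 7.75% × 1680 = 130.2 px each, so content = 1680 − 260.4 = 1419.6 px.
Subtracting 3 gaps of 14 leaves 1377.6 for 4 columns, so c = 344.4 px.

344.4 px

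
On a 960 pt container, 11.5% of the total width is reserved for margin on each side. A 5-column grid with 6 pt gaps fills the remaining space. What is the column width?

Each margin = 11.5% of 960 = 110.4 pt; content = 960 − 2·110.4 = 739.2 pt.
5c + 4·6 = 739.2 → 5c = 715.2 → c = 143.04 pt.

143.04 pt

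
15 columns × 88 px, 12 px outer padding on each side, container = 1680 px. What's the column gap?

Inside the margins: 1680 − 24 = 1656 px.
15 columns take 15·88 = 1320 px; remaining 336 splits into 14 column gaps.
g = 336 / 14 = 24 px.

24 px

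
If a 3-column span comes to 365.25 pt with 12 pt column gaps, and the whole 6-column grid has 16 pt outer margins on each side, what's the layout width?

774.5 pt

3 columns + 2 column gaps: 3c + 2·12 = 365.25.
3c = 365.25 − 24 = 341.25, so c = 113.75 pt.
Layout = 2·16 + 6·113.75 + 5·12 = 32 + 682.5 + 60 = 774.5 pt.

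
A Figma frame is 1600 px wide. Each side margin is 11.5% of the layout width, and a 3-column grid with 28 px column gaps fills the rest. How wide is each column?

392 px

Margins: 11.5% × 1600 = 184 px each, so content = 1600 − 368 = 1232 px.
3 columns + 2 column gaps: 3c + 2·28 = 1232.
3c = 1232 − 56 = 1176, so c = 392 px.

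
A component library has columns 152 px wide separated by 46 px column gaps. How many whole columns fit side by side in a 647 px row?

3 columns: 3·152 + 2·46 = 548 px ≤ 647.
4 columns: 746 px > 647. So 3.

3 columns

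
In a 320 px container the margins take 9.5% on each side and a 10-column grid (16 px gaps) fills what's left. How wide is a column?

11.52 px

320 × (1 − 2·9.5%) = 320 × 81% = 259.2 px for the columns.
10c + 9·16 = 259.2 → 10c = 115.2 → c = 11.52 px.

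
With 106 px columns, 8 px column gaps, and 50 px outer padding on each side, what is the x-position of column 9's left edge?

962 px

Each column+gutter stride is 114 px; 8 of them past the 50 px margin is 50 + 912 = 962 px.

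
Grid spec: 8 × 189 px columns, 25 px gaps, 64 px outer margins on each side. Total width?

Adding margins, columns and gutters: 128 + 1512 + 175 = 1815 px.

1815 px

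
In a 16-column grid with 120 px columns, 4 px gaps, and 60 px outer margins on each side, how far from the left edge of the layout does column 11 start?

Column 11 starts at margin + 10·(column + gutter) = 60 + 10·124 = 1300 px.

1300 px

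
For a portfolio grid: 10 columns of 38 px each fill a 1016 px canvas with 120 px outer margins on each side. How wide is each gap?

44 px

Subtract both margins: 1016 − 2·120 = 776 px.
Columns use 380 px, leaving 396 px across 9 gaps = 44 px each.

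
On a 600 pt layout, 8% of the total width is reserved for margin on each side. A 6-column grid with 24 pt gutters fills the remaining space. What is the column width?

600 × (1 − 2·8%) = 600 × 84% = 504 pt for the columns.
504 − 5·24 = 384; ÷6 gives c = 64 pt.

64 pt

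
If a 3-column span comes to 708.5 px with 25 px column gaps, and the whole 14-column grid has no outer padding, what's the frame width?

3398 px

708.5 − 2·25 = 658.5; ÷3 gives c = 219.5 px.
Summing: 3073 + 325 = 3398 px.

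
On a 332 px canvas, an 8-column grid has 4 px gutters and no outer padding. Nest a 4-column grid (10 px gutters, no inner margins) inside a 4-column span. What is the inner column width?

33.5 px

Subtracting 7 gutters of 4 leaves 304 for 8 columns, so c = 38 px.
Span of 4: 4·38 + 3·4 = 152 + 12 = 164 px.
164 − 3·10 = 134; ÷4 gives d = 33.5 px.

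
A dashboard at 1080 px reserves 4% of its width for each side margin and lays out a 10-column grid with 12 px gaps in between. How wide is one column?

Each margin = 4% of 1080 = 43.2 px; content = 1080 − 2·43.2 = 993.6 px.
10c + 9·12 = 993.6 → 10c = 885.6 → c = 88.56 px.

88.56 px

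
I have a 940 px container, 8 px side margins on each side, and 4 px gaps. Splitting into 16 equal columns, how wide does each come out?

Subtract both margins: 940 − 2·8 = 924 px.
16 columns + 15 gaps: 16c + 15·4 = 924.
16c = 924 − 60 = 864, so c = 54 px.

54 px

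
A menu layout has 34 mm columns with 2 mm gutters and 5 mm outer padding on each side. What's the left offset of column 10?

Column 10 starts at margin + 9·(column + gutter) = 5 + 9·36 = 329 mm.

329 mm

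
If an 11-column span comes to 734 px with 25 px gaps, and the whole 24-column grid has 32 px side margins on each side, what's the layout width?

1695 px

11c + 10·25 = 734 → 11c = 484 → c = 44 px.
Total width: 2·32 + 24·44 + 23·25 = 1695 px.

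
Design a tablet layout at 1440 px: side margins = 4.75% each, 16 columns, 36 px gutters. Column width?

47.7 px

Margins: 4.75% × 1440 = 68.4 px each, so content = 1440 − 136.8 = 1303.2 px.
16 columns + 15 gutters: 16c + 15·36 = 1303.2.
16c = 1303.2 − 540 = 763.2, so c = 47.7 px.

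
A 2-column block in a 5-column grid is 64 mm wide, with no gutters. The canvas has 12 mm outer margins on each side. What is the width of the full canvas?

64 / 2 = 32 mm per column.
Summing: 24 + 160 = 184 mm.

184 mm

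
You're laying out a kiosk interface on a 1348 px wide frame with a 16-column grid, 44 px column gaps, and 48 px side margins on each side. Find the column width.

Take off 96 px of margins, leaving 1252 px.
Subtracting 15 column gaps of 44 leaves 592 for 16 columns, so c = 37 px.

37 px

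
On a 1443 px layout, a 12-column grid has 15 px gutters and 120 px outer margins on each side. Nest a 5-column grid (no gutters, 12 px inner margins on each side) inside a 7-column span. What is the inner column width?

134.3 px

Outer content = 1443 − 2·120 = 1203 px.
1203 − 11·15 = 1038; ÷12 gives c = 86.5 px.
7 columns plus 6 gutters: 605.5 + 90 = 695.5 px.
Inner content = 695.5 − 2·12 = 671.5 px.
671.5 / 5 = 134.3 px per column.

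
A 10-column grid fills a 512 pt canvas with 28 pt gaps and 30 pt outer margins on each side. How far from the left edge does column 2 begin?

78 pt

Content = 512 − 2·30 = 452 pt.
10c + 9·28 = 452 → 10c = 200 → c = 20 pt.
Before column 2: the margin + 1 column + 1 gap.
Offset = 30 + 1·(20 + 28) = 30 + 48 = 78 pt.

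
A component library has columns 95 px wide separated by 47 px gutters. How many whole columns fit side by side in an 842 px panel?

6 columns: 6·95 + 5·47 = 805 px ≤ 842.
7 columns: 947 px > 842. So 6.

6 columns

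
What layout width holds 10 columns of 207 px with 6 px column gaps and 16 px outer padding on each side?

Total width: 2·16 + 10·207 + 9·6 = 2156 px.

2156 px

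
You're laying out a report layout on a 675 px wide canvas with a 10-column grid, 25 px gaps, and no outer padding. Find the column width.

45 px

Subtracting 9 gaps of 25 leaves 450 for 10 columns, so c = 45 px.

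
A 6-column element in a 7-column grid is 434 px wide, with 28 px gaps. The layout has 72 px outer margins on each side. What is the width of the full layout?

655 px

6 columns + 5 gaps: 6c + 5·28 = 434.
6c = 434 − 140 = 294, so c = 49 px.
Total width: 2·72 + 7·49 + 6·28 = 655 px.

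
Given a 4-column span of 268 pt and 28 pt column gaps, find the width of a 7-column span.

4c + 3·28 = 268 → 4c = 184 → c = 46 pt.
Span of 7: 7·46 + 6·28 = 322 + 168 = 490 pt.

490 pt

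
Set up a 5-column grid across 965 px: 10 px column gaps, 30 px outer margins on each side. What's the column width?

Take off 60 px of margins, leaving 905 px.
Subtracting 4 column gaps of 10 leaves 865 for 5 columns, so c = 173 px.

173 px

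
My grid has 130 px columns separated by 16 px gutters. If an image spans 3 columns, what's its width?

3-column span = 3·130 + 2·16 = 422 px.

422 px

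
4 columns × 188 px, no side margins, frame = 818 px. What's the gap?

22 px

4 columns take 4·188 = 752 px; remaining 66 splits into 3 gaps.
g = 66 / 3 = 22 px.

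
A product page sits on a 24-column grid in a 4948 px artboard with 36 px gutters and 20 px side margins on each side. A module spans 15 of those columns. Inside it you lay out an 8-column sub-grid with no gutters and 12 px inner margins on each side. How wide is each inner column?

Subtract both margins: 4948 − 2·20 = 4908 px.
24 columns + 23 gutters: 24c + 23·36 = 4908.
24c = 4908 − 828 = 4080, so c = 170 px.
15-column span = 15·170 + 14·36 = 3054 px.
Inner content = 3054 − 2·12 = 3030 px.
8d = 3030 → d = 378.75 px.

378.75 px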